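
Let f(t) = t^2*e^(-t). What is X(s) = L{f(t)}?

X(s) = 2/(s + 1)^3

L{e^(-t)} = 1/(s + 1).
Then apply L{t^2·g(t)} = (-1)^2 d^2/ds^2[G(s)] with G(s) = 1/(s + 1):
differentiating 2 times and applying the sign gives 2/(s + 1)^3.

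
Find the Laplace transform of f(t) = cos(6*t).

s/(s^2 + 36)

L{cos(6t)} = s/(s^2 + 36).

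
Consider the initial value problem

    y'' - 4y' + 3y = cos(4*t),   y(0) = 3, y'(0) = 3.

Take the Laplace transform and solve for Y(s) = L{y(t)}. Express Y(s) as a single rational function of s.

Laplace-transform each side.
The derivative rules (L{y''} = s^2 Y - s·y(0) - y'(0) and L{y'} = sY - y(0), with y(0) = 3, y'(0) = 3) turn the left side into (s^2 - 4*s + 3)Y - (3*s - 9).
The right side is L{cos(4*t)} = s/(s^2 + 16).
So (s^2 - 4*s + 3)Y = s/(s^2 + 16) + (3*s - 9).
Divide through and combine into a single rational function.

Y(s) = (3*s^3 - 9*s^2 + 49*s - 144)/(s^4 - 4*s^3 + 19*s^2 - 64*s + 48)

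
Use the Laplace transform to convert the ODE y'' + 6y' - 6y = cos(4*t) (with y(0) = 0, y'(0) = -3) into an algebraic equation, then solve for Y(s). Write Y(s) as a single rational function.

Transform both sides with L{·}.
Using L{y''} = s^2 Y - s·y(0) - y'(0) and L{y'} = sY - y(0), with y(0) = 0, y'(0) = -3, the left side becomes (s^2 + 6*s - 6)Y - (-3).
The right side is L{cos(4*t)} = s/(s^2 + 16).
So (s^2 + 6*s - 6)Y = s/(s^2 + 16) + (-3).
Solve for Y(s) and write it as one ratio of polynomials.

Y(s) = (-3*s^2 + s - 48)/(s^4 + 6*s^3 + 10*s^2 + 96*s - 96)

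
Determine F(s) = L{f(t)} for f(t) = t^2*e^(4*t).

L{e^(4t)} = 1/(s - 4).
Then apply L{t^2·g(t)} = (-1)^2 d^2/ds^2[G(s)] with G(s) = 1/(s - 4):
differentiating 2 times and applying the sign gives 2/(s - 4)^3.

F(s) = 2/(s - 4)^3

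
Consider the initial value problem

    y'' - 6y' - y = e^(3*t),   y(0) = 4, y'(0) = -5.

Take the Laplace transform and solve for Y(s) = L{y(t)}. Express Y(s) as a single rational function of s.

Y(s) = (4*s^2 - 41*s + 88)/(s^3 - 9*s^2 + 17*s + 3)

Apply the Laplace transform to the equation.
Using L{y''} = s^2 Y - s·y(0) - y'(0) and L{y'} = sY - y(0), with y(0) = 4, y'(0) = -5, the left side becomes (s^2 - 6*s - 1)Y - (4*s - 29).
The right side is L{e^(3*t)} = 1/(s - 3).
So (s^2 - 6*s - 1)Y = 1/(s - 3) + (4*s - 29).
Isolate Y and clear denominators.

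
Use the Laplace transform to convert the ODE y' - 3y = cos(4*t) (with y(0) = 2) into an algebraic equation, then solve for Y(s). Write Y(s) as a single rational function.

Y(s) = (2*s^2 + s + 32)/(s^3 - 3*s^2 + 16*s - 48)

Take the Laplace transform of both sides.
The derivative rules (L{y'} = sY - y(0) = sY - 2) turn the left side into (s - 3)Y - (2).
The right side is L{cos(4*t)} = s/(s^2 + 16).
So (s - 3)Y = s/(s^2 + 16) + (2).
Solve for Y(s) and write it as one ratio of polynomials.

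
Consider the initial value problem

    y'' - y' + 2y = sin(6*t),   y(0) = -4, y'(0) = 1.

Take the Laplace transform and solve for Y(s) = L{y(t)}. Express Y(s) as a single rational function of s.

Take the Laplace transform of both sides.
Using L{y''} = s^2 Y - s·y(0) - y'(0) and L{y'} = sY - y(0), with y(0) = -4, y'(0) = 1, the left side becomes (s^2 - s + 2)Y - (-4*s + 5).
The right side is L{sin(6*t)} = 6/(s^2 + 36).
So (s^2 - s + 2)Y = 6/(s^2 + 36) + (-4*s + 5).
Isolate Y and clear denominators.

Y(s) = (-4*s^3 + 5*s^2 - 144*s + 186)/(s^4 - s^3 + 38*s^2 - 36*s + 72)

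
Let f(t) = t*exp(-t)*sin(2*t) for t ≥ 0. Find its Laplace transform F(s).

L{sin(2t)} = 2/(s^2 + 4).
Multiplying by e^(-t) shifts s → s + 1, so L{exp(-t)*sin(2*t)} = 2/((s + 1)^2 + 4).
Then apply L{t·g(t)} = -d/ds[G(s)] with G(s) = 2/((s + 1)^2 + 4):
differentiating 1 time and applying the sign gives 4*(s + 1)/(s^2 + 2*s + 5)^2.

F(s) = 4*(s + 1)/(s^2 + 2*s + 5)^2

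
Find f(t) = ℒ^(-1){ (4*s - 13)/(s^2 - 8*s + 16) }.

f(t) = 3*t*exp(4*t) + 4*exp(4*t)

Factor the denominator: s^2 - 8*s + 16 = (s - 4)^2.
Partial fraction decomposition gives [4/(s - 4)] + [3/(s - 4)^2].
Invert each term: 4/(s - 4) ↔ 4e^(4t); 3/(s - 4)^2 ↔ 3t·e^(4t).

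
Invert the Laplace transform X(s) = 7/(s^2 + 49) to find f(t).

Since L{sin(7t)} = 7/(s^2 + 49), the inverse is sin(7*t).

f(t) = sin(7*t)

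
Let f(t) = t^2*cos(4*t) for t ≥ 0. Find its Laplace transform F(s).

L{cos(4t)} = s/(s^2 + 16).
Then apply L{t^2·g(t)} = (-1)^2 d^2/ds^2[G(s)] with G(s) = s/(s^2 + 16):
differentiating 2 times and applying the sign gives 2*s*(s^2 - 48)/(s^2 + 16)^3.

F(s) = 2*s*(s^2 - 48)/(s^2 + 16)^3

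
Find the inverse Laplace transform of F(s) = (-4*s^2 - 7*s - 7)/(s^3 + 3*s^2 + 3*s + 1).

Factor the denominator: s^3 + 3*s^2 + 3*s + 1 = (s + 1)^3.
Partial fraction decomposition gives [-4/(s + 1)] + [(s + 1)^(-2)] + [-4/(s + 1)^3].
Invert each term: -4/(s + 1) ↔ -4e^(-t); 1/(s + 1)^2 ↔ t·e^(-t); -4/(s + 1)^3 ↔ (-2)t^2·e^(-t).

-2*t^2*exp(-t) + t*exp(-t) - 4*exp(-t)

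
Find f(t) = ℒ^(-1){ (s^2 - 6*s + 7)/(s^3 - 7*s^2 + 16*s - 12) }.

Factor the denominator: s^3 - 7*s^2 + 16*s - 12 = (s - 3)*(s - 2)^2.
Partial fraction decomposition gives [3/(s - 2)] + [(s - 2)^(-2)] + [-2/(s - 3)].
Invert each term: 3/(s - 2) ↔ 3e^(2t); 1/(s - 2)^2 ↔ t·e^(2t); -2/(s - 3) ↔ -2e^(3t).

f(t) = t*exp(2*t) - 2*exp(3*t) + 3*exp(2*t)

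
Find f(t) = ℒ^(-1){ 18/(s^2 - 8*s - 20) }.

f(t) = 3*exp(4*t)*sinh(6*t)

Rewrite the denominator: s^2 - 8*s - 20 = (s - 4)^2 - 36.
The form in (s - 4) signals a first-shifting-theorem factor e^(4t).
Since L{sinh(6t)} = 6/(s^2 - 36), the inverse is e^(4*t)*sinh(6*t), scaled by 3.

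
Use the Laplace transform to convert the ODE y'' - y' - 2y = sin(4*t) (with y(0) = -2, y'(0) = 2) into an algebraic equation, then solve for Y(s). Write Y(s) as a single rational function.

Laplace-transform each side.
The derivative rules (L{y''} = s^2 Y - s·y(0) - y'(0) and L{y'} = sY - y(0), with y(0) = -2, y'(0) = 2) turn the left side into (s^2 - s - 2)Y - (-2*s + 4).
The right side is L{sin(4*t)} = 4/(s^2 + 16).
So (s^2 - s - 2)Y = 4/(s^2 + 16) + (-2*s + 4).
Solve for Y(s) and write it as one ratio of polynomials.

Y(s) = (-2*s^3 + 4*s^2 - 32*s + 68)/(s^4 - s^3 + 14*s^2 - 16*s - 32)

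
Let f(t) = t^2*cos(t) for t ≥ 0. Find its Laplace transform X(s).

X(s) = 2*s*(s^2 - 3)/(s^2 + 1)^3

L{cos(t)} = s/(s^2 + 1).
Then apply L{t^2·g(t)} = (-1)^2 d^2/ds^2[G(s)] with G(s) = s/(s^2 + 1):
differentiating 2 times and applying the sign gives 2*s*(s^2 - 3)/(s^2 + 1)^3.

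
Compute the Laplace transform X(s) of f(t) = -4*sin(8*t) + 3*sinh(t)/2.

The transform is linear, so treat each term independently.
(3/2)·[L{sinh(t)} = 1/(s^2 - 1)]; (-4)·[L{sin(8t)} = 8/(s^2 + 64)].

X(s) = -32/(s^2 + 64) + 3/(2*(s^2 - 1))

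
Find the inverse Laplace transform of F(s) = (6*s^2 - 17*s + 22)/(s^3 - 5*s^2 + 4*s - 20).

3*exp(5*t) - sin(2*t) + 3*cos(2*t)

Factor the denominator: s^3 - 5*s^2 + 4*s - 20 = (s - 5)*(s^2 + 4).
Partial fraction decomposition gives [3/(s - 5)] + [3*s/(s^2 + 4)] + [-2/(s^2 + 4)].
Invert each term: 3/(s - 5) ↔ 3e^(5t); 3·s/(s^2 + 4) ↔ 3cos(2t); -1·2/(s^2 + 4) ↔ -sin(2t).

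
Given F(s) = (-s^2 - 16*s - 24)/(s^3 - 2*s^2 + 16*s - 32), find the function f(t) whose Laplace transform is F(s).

f(t) = -3*exp(2*t) - 3*sin(4*t) + 2*cos(4*t)

Factor the denominator: s^3 - 2*s^2 + 16*s - 32 = (s - 2)*(s^2 + 16).
Partial fraction decomposition gives [-3/(s - 2)] + [2*s/(s^2 + 16)] + [-12/(s^2 + 16)].
Invert each term: -3/(s - 2) ↔ -3e^(2t); 2·s/(s^2 + 16) ↔ 2cos(4t); -3·4/(s^2 + 16) ↔ -3sin(4t).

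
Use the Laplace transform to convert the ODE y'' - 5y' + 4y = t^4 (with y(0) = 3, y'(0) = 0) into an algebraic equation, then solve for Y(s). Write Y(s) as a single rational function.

Apply the Laplace transform to the equation.
The derivative rules (L{y''} = s^2 Y - s·y(0) - y'(0) and L{y'} = sY - y(0), with y(0) = 3, y'(0) = 0) turn the left side into (s^2 - 5*s + 4)Y - (3*s - 15).
The right side is L{t^4} = 24/s^5.
So (s^2 - 5*s + 4)Y = 24/s^5 + (3*s - 15).
Solve for Y(s) and write it as one ratio of polynomials.

Y(s) = (3*s^6 - 15*s^5 + 24)/(s^7 - 5*s^6 + 4*s^5)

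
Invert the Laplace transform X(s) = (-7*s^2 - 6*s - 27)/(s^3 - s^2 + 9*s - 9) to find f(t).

f(t) = -4*exp(t) - 3*sin(3*t) - 3*cos(3*t)

Factor the denominator: s^3 - s^2 + 9*s - 9 = (s - 1)*(s^2 + 9).
Partial fraction decomposition gives [-4/(s - 1)] + [-3*s/(s^2 + 9)] + [-9/(s^2 + 9)].
Invert each term: -4/(s - 1) ↔ -4e^(t); -3·s/(s^2 + 9) ↔ -3cos(3t); -3·3/(s^2 + 9) ↔ -3sin(3t).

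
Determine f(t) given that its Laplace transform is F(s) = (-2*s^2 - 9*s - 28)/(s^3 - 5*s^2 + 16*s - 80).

Factor the denominator: s^3 - 5*s^2 + 16*s - 80 = (s - 5)*(s^2 + 16).
Partial fraction decomposition gives [-3/(s - 5)] + [s/(s^2 + 16)] + [-4/(s^2 + 16)].
Invert each term: -3/(s - 5) ↔ -3e^(5t); 1·s/(s^2 + 16) ↔ cos(4t); -1·4/(s^2 + 16) ↔ -sin(4t).

f(t) = -3*exp(5*t) - sin(4*t) + cos(4*t)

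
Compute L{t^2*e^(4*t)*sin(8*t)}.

L{sin(8t)} = 8/(s^2 + 64).
Multiplying by e^(4t) shifts s → s - 4, so L{e^(4*t)*sin(8*t)} = 8/((s - 4)^2 + 64).
Then apply L{t^2·g(t)} = (-1)^2 d^2/ds^2[G(s)] with G(s) = 8/((s - 4)^2 + 64):
differentiating 2 times and applying the sign gives 16*(3*s^2 - 24*s - 16)/(s^2 - 8*s + 80)^3.

16*(3*s^2 - 24*s - 16)/(s^2 - 8*s + 80)^3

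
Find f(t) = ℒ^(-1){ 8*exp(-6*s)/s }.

The factor e^(-6s) signals a time shift by c = 6 (second shifting theorem).
L{8} = 8/s, so L^-1{8/s} = 8.
Hence the inverse is u(t - 6) times that function evaluated at t - 6.

f(t) = Heaviside(t - 6)*(8)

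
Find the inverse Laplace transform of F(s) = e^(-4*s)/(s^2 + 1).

Heaviside(t - 4)*(sin(t - 4))

The factor e^(-4s) signals a time shift by c = 4 (second shifting theorem).
L{sin(t)} = 1/(s^2 + 1), so L^-1{1/(s^2 + 1)} = sin(t).
Hence the inverse is u(t - 4) times that function evaluated at t - 4.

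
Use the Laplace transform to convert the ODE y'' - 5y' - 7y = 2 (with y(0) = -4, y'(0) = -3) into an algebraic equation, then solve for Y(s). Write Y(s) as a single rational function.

Transform both sides with L{·}.
Using L{y''} = s^2 Y - s·y(0) - y'(0) and L{y'} = sY - y(0), with y(0) = -4, y'(0) = -3, the left side becomes (s^2 - 5*s - 7)Y - (-4*s + 17).
The right side is L{2} = 2/s.
So (s^2 - 5*s - 7)Y = 2/s + (-4*s + 17).
Solve for Y(s) and write it as one ratio of polynomials.

Y(s) = (-4*s^2 + 17*s + 2)/(s^3 - 5*s^2 - 7*s)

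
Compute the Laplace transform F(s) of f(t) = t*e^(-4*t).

F(s) = (s + 4)^(-2)

L{e^(-4t)} = 1/(s + 4).
Then apply L{t·g(t)} = -d/ds[G(s)] with G(s) = 1/(s + 4):
differentiating 1 time and applying the sign gives (s + 4)^(-2).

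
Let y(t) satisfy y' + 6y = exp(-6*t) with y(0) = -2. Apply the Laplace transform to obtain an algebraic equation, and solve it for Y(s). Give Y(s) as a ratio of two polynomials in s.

Y(s) = (-2*s - 11)/(s^2 + 12*s + 36)

Take the Laplace transform of both sides.
The derivative rules (L{y'} = sY - y(0) = sY - (-2)) turn the left side into (s + 6)Y - (-2).
The right side is L{exp(-6*t)} = 1/(s + 6).
So (s + 6)Y = 1/(s + 6) + (-2).
Isolate Y and clear denominators.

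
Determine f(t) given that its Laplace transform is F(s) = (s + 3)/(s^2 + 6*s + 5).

Rewrite the denominator: s^2 + 6*s + 5 = (s + 3)^2 - 4.
The form in (s + 3) signals a first-shifting-theorem factor e^(-3t).
Since L{cosh(2t)} = s/(s^2 - 4), the inverse is e^(-3*t)*cosh(2*t).

f(t) = exp(-3*t)*cosh(2*t)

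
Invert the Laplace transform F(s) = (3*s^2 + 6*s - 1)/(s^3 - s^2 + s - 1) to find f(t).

Factor the denominator: s^3 - s^2 + s - 1 = (s - 1)*(s^2 + 1).
Partial fraction decomposition gives [4/(s - 1)] + [-s/(s^2 + 1)] + [5/(s^2 + 1)].
Invert each term: 4/(s - 1) ↔ 4e^(t); -1·s/(s^2 + 1) ↔ -cos(t); 5·1/(s^2 + 1) ↔ 5sin(t).

f(t) = 4*exp(t) + 5*sin(t) - cos(t)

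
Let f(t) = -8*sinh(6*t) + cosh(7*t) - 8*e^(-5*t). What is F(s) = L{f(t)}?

F(s) = s/(s^2 - 49) - 48/(s^2 - 36) - 8/(s + 5)

By linearity of the Laplace transform, transform each term separately.
(-8)·[L{sinh(6t)} = 6/(s^2 - 36)]; (-8)·[L{e^(-5t)} = 1/(s + 5)]; L{cosh(7t)} = s/(s^2 - 49).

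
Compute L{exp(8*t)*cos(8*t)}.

L{cos(8t)} = s/(s^2 + 64).
By the first shifting theorem, multiplying by e^(8t) replaces s with s - 8.

(s - 8)/((s - 8)^2 + 64)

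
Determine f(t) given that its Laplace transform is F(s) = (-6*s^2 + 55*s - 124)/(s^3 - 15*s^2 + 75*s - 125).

Factor the denominator: s^3 - 15*s^2 + 75*s - 125 = (s - 5)^3.
Partial fraction decomposition gives [-6/(s - 5)] + [-5/(s - 5)^2] + [(s - 5)^(-3)].
Invert each term: -6/(s - 5) ↔ -6e^(5t); -5/(s - 5)^2 ↔ -5t·e^(5t); 1/(s - 5)^3 ↔ (1/2)t^2·e^(5t).

f(t) = t^2*exp(5*t)/2 - 5*t*exp(5*t) - 6*exp(5*t)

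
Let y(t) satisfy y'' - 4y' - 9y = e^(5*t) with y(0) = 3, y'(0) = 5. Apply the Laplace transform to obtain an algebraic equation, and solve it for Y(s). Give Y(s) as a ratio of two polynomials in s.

Y(s) = (3*s^2 - 22*s + 36)/(s^3 - 9*s^2 + 11*s + 45)

Apply the Laplace transform to the equation.
Using L{y''} = s^2 Y - s·y(0) - y'(0) and L{y'} = sY - y(0), with y(0) = 3, y'(0) = 5, the left side becomes (s^2 - 4*s - 9)Y - (3*s - 7).
The right side is L{e^(5*t)} = 1/(s - 5).
So (s^2 - 4*s - 9)Y = 1/(s - 5) + (3*s - 7).
Isolate Y and clear denominators.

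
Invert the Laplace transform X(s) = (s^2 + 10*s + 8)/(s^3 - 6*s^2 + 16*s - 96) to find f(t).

Factor the denominator: s^3 - 6*s^2 + 16*s - 96 = (s - 6)*(s^2 + 16).
Partial fraction decomposition gives [2/(s - 6)] + [-s/(s^2 + 16)] + [4/(s^2 + 16)].
Invert each term: 2/(s - 6) ↔ 2e^(6t); -1·s/(s^2 + 16) ↔ -cos(4t); 1·4/(s^2 + 16) ↔ sin(4t).

f(t) = 2*exp(6*t) + sin(4*t) - cos(4*t)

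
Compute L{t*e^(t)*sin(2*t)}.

4*(s - 1)/(s^2 - 2*s + 5)^2

L{sin(2t)} = 2/(s^2 + 4).
Multiplying by e^(t) shifts s → s - 1, so L{e^(t)*sin(2*t)} = 2/((s - 1)^2 + 4).
Then apply L{t·g(t)} = -d/ds[G(s)] with G(s) = 2/((s - 1)^2 + 4):
differentiating 1 time and applying the sign gives 4*(s - 1)/(s^2 - 2*s + 5)^2.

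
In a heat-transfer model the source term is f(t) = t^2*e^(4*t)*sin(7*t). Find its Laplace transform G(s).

L{sin(7t)} = 7/(s^2 + 49).
Multiplying by e^(4t) shifts s → s - 4, so L{e^(4*t)*sin(7*t)} = 7/((s - 4)^2 + 49).
Then apply L{t^2·g(t)} = (-1)^2 d^2/ds^2[H(s)] with H(s) = 7/((s - 4)^2 + 49):
differentiating 2 times and applying the sign gives 14*(3*s^2 - 24*s - 1)/(s^2 - 8*s + 65)^3.

G(s) = 14*(3*s^2 - 24*s - 1)/(s^2 - 8*s + 65)^3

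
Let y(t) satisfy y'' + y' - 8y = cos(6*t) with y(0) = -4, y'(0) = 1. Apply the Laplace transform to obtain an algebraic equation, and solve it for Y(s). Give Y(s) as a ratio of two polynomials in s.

Y(s) = (-4*s^3 - 3*s^2 - 143*s - 108)/(s^4 + s^3 + 28*s^2 + 36*s - 288)

Apply the Laplace transform to the equation.
Using L{y''} = s^2 Y - s·y(0) - y'(0) and L{y'} = sY - y(0), with y(0) = -4, y'(0) = 1, the left side becomes (s^2 + s - 8)Y - (-4*s - 3).
The right side is L{cos(6*t)} = s/(s^2 + 36).
So (s^2 + s - 8)Y = s/(s^2 + 36) + (-4*s - 3).
Divide through and combine into a single rational function.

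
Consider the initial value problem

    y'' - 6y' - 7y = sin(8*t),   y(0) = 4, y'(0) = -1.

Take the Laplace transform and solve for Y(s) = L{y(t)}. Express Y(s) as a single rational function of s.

Y(s) = (4*s^3 - 25*s^2 + 256*s - 1592)/(s^4 - 6*s^3 + 57*s^2 - 384*s - 448)

Laplace-transform each side.
The derivative rules (L{y''} = s^2 Y - s·y(0) - y'(0) and L{y'} = sY - y(0), with y(0) = 4, y'(0) = -1) turn the left side into (s^2 - 6*s - 7)Y - (4*s - 25).
The right side is L{sin(8*t)} = 8/(s^2 + 64).
So (s^2 - 6*s - 7)Y = 8/(s^2 + 64) + (4*s - 25).
Solve for Y(s) and write it as one ratio of polynomials.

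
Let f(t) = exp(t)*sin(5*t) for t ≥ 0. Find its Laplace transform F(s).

F(s) = 5/((s - 1)^2 + 25)

L{sin(5t)} = 5/(s^2 + 25).
By the first shifting theorem, multiplying by e^(t) replaces s with s - 1.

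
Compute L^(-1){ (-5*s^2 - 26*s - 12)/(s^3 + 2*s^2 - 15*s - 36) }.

-3*t*exp(-3*t) - 4*exp(4*t) - exp(-3*t)

Factor the denominator: s^3 + 2*s^2 - 15*s - 36 = (s - 4)*(s + 3)^2.
Partial fraction decomposition gives [-1/(s + 3)] + [-3/(s + 3)^2] + [-4/(s - 4)].
Invert each term: -1/(s + 3) ↔ -e^(-3t); -3/(s + 3)^2 ↔ -3t·e^(-3t); -4/(s - 4) ↔ -4e^(4t).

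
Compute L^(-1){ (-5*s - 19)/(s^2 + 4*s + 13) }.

-3*exp(-2*t)*sin(3*t) - 5*exp(-2*t)*cos(3*t)

Complete the square in the denominator: s^2 + 4*s + 13 = (s + 2)^2 + 3^2.
Split the numerator to match: -5*s - 19 = -5·(s + 2) - 3·3.
Invert each term: -5·(s + 2)/((s + 2)^2 + 9) ↔ -5e^(-2t)cos(3t); -3·3/((s + 2)^2 + 9) ↔ -3e^(-2t)sin(3t).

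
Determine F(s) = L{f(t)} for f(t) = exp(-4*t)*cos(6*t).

L{cos(6t)} = s/(s^2 + 36).
By the first shifting theorem, multiplying by e^(-4t) replaces s with s + 4.

F(s) = (s + 4)/((s + 4)^2 + 36)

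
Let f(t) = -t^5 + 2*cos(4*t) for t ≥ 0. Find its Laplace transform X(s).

X(s) = 2*s/(s^2 + 16) - 120/s^6

By linearity of the Laplace transform, transform each term separately.
(2)·[L{cos(4t)} = s/(s^2 + 16)]; (-1)·[L{t^5} = 5!/s^6 = 120/s^6].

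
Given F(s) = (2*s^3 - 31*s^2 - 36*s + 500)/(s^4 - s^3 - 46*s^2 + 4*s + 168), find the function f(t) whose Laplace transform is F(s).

f(t) = -exp(7*t) - 2*exp(2*t) + 3*exp(-2*t) + 2*exp(-6*t)

Factor the denominator: s^4 - s^3 - 46*s^2 + 4*s + 168 = (s - 7)*(s - 2)*(s + 2)*(s + 6).
Partial fraction decomposition gives [2/(s + 6)] + [3/(s + 2)] + [-2/(s - 2)] + [-1/(s - 7)].
Invert each term: 2/(s + 6) ↔ 2e^(-6t); 3/(s + 2) ↔ 3e^(-2t); -2/(s - 2) ↔ -2e^(2t); -1/(s - 7) ↔ -e^(7t).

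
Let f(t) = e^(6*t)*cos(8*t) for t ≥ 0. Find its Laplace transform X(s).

L{cos(8t)} = s/(s^2 + 64).
By the first shifting theorem, multiplying by e^(6t) replaces s with s - 6.

X(s) = (s - 6)/((s - 6)^2 + 64)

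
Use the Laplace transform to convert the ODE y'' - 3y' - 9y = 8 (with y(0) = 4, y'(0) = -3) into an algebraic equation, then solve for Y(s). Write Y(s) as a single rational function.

Transform both sides with L{·}.
With L{y''} = s^2 Y - s·y(0) - y'(0) and L{y'} = sY - y(0), with y(0) = 4, y'(0) = -3: the LHS transforms to (s^2 - 3*s - 9)Y - (4*s - 15).
The right side is L{8} = 8/s.
So (s^2 - 3*s - 9)Y = 8/s + (4*s - 15).
Isolate Y and clear denominators.

Y(s) = (4*s^2 - 15*s + 8)/(s^3 - 3*s^2 - 9*s)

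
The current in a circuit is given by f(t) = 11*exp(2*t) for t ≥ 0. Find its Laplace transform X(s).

L{11} = 11/s.
By the first shifting theorem, multiplying by e^(2t) replaces s with s - 2.

X(s) = 11/(s - 2)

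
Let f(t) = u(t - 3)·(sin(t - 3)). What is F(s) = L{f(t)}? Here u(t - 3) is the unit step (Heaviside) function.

F(s) = exp(-3*s)/(s^2 + 1)

By the second shifting theorem, L{u(t - c)·g(t - c)} = e^(-cs)·G(s) with c = 3 and G(s) = L{g(t)}.
L{sin(t)} = 1/(s^2 + 1).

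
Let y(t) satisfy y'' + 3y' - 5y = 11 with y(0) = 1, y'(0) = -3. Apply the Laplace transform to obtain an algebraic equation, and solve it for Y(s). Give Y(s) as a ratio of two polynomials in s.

Y(s) = (s^2 + 11)/(s^3 + 3*s^2 - 5*s)

Transform both sides with L{·}.
Using L{y''} = s^2 Y - s·y(0) - y'(0) and L{y'} = sY - y(0), with y(0) = 1, y'(0) = -3, the left side becomes (s^2 + 3*s - 5)Y - (s).
The right side is L{11} = 11/s.
So (s^2 + 3*s - 5)Y = 11/s + (s).
Isolate Y and clear denominators.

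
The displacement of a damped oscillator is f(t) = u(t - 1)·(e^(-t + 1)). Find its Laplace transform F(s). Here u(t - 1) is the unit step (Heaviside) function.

By the second shifting theorem, L{u(t - c)·g(t - c)} = e^(-cs)·G(s) with c = 1 and G(s) = L{g(t)}.
L{e^(-t)} = 1/(s + 1).

F(s) = exp(-s)/(s + 1)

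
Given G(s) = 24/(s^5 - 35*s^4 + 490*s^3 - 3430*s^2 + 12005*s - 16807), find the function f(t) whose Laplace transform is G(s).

Rewrite the denominator: s^5 - 35*s^4 + 490*s^3 - 3430*s^2 + 12005*s - 16807 = (s - 7)^5.
The form in (s - 7) signals a first-shifting-theorem factor e^(7t).
Since L{t^4} = 4!/s^5 = 24/s^5, the inverse is t^4*e^(7*t).

f(t) = t^4*exp(7*t)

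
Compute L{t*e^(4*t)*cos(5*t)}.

L{cos(5t)} = s/(s^2 + 25).
Multiplying by e^(4t) shifts s → s - 4, so L{e^(4*t)*cos(5*t)} = (s - 4)/((s - 4)^2 + 25).
Then apply L{t·g(t)} = -d/ds[G(s)] with G(s) = (s - 4)/((s - 4)^2 + 25):
differentiating 1 time and applying the sign gives (s - 9)*(s + 1)/(s^2 - 8*s + 41)^2.

(s - 9)*(s + 1)/(s^2 - 8*s + 41)^2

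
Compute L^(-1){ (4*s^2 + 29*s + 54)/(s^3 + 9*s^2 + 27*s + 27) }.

Factor the denominator: s^3 + 9*s^2 + 27*s + 27 = (s + 3)^3.
Partial fraction decomposition gives [4/(s + 3)] + [5/(s + 3)^2] + [3/(s + 3)^3].
Invert each term: 4/(s + 3) ↔ 4e^(-3t); 5/(s + 3)^2 ↔ 5t·e^(-3t); 3/(s + 3)^3 ↔ (3/2)t^2·e^(-3t).

3*t^2*exp(-3*t)/2 + 5*t*exp(-3*t) + 4*exp(-3*t)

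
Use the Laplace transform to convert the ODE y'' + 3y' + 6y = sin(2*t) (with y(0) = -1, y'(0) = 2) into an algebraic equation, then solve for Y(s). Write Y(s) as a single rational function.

Transform both sides with L{·}.
With L{y''} = s^2 Y - s·y(0) - y'(0) and L{y'} = sY - y(0), with y(0) = -1, y'(0) = 2: the LHS transforms to (s^2 + 3*s + 6)Y - (-s - 1).
The right side is L{sin(2*t)} = 2/(s^2 + 4).
So (s^2 + 3*s + 6)Y = 2/(s^2 + 4) + (-s - 1).
Isolate Y and clear denominators.

Y(s) = (-s^3 - s^2 - 4*s - 2)/(s^4 + 3*s^3 + 10*s^2 + 12*s + 24)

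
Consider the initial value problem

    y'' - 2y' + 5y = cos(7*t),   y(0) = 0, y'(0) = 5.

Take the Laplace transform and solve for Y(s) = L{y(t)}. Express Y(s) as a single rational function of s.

Laplace-transform each side.
With L{y''} = s^2 Y - s·y(0) - y'(0) and L{y'} = sY - y(0), with y(0) = 0, y'(0) = 5: the LHS transforms to (s^2 - 2*s + 5)Y - (5).
The right side is L{cos(7*t)} = s/(s^2 + 49).
So (s^2 - 2*s + 5)Y = s/(s^2 + 49) + (5).
Divide through and combine into a single rational function.

Y(s) = (5*s^2 + s + 245)/(s^4 - 2*s^3 + 54*s^2 - 98*s + 245)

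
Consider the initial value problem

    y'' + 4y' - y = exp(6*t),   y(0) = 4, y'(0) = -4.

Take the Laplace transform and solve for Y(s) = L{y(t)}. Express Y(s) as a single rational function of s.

Apply the Laplace transform to the equation.
The derivative rules (L{y''} = s^2 Y - s·y(0) - y'(0) and L{y'} = sY - y(0), with y(0) = 4, y'(0) = -4) turn the left side into (s^2 + 4*s - 1)Y - (4*s + 12).
The right side is L{exp(6*t)} = 1/(s - 6).
So (s^2 + 4*s - 1)Y = 1/(s - 6) + (4*s + 12).
Isolate Y and clear denominators.

Y(s) = (4*s^2 - 12*s - 71)/(s^3 - 2*s^2 - 25*s + 6)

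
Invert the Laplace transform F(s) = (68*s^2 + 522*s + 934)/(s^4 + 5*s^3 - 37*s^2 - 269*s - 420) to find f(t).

f(t) = 6*exp(7*t) + exp(-3*t) - 6*exp(-4*t) - exp(-5*t)

Factor the denominator: s^4 + 5*s^3 - 37*s^2 - 269*s - 420 = (s - 7)*(s + 3)*(s + 4)*(s + 5).
Partial fraction decomposition gives [1/(s + 3)] + [-1/(s + 5)] + [6/(s - 7)] + [-6/(s + 4)].
Invert each term: 1/(s + 3) ↔ e^(-3t); -1/(s + 5) ↔ -e^(-5t); 6/(s - 7) ↔ 6e^(7t); -6/(s + 4) ↔ -6e^(-4t).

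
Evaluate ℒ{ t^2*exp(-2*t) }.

2/(s + 2)^3

L{e^(-2t)} = 1/(s + 2).
Then apply L{t^2·g(t)} = (-1)^2 d^2/ds^2[G(s)] with G(s) = 1/(s + 2):
differentiating 2 times and applying the sign gives 2/(s + 2)^3.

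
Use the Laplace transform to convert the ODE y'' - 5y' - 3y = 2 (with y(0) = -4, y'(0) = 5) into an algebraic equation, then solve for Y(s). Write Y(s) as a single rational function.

Laplace-transform each side.
With L{y''} = s^2 Y - s·y(0) - y'(0) and L{y'} = sY - y(0), with y(0) = -4, y'(0) = 5: the LHS transforms to (s^2 - 5*s - 3)Y - (-4*s + 25).
The right side is L{2} = 2/s.
So (s^2 - 5*s - 3)Y = 2/s + (-4*s + 25).
Divide through and combine into a single rational function.

Y(s) = (-4*s^2 + 25*s + 2)/(s^3 - 5*s^2 - 3*s)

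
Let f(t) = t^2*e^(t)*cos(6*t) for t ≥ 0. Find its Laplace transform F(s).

L{cos(6t)} = s/(s^2 + 36).
Multiplying by e^(t) shifts s → s - 1, so L{e^(t)*cos(6*t)} = (s - 1)/((s - 1)^2 + 36).
Then apply L{t^2·g(t)} = (-1)^2 d^2/ds^2[G(s)] with G(s) = (s - 1)/((s - 1)^2 + 36):
differentiating 2 times and applying the sign gives 2*(s - 1)*(s^2 - 2*s - 107)/(s^2 - 2*s + 37)^3.

F(s) = 2*(s - 1)*(s^2 - 2*s - 107)/(s^2 - 2*s + 37)^3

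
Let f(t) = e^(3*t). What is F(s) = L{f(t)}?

L{e^(3t)} = 1/(s - 3).

F(s) = 1/(s - 3)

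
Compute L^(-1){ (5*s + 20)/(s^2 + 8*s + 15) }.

Rewrite the denominator: s^2 + 8*s + 15 = (s + 4)^2 - 1.
The form in (s + 4) signals a first-shifting-theorem factor e^(-4t).
Since L{cosh(t)} = s/(s^2 - 1), the inverse is exp(-4*t)*cosh(t), scaled by 5.

5*exp(-4*t)*cosh(t)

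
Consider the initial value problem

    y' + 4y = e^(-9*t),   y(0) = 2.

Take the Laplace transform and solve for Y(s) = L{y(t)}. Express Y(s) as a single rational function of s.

Transform both sides with L{·}.
The derivative rules (L{y'} = sY - y(0) = sY - 2) turn the left side into (s + 4)Y - (2).
The right side is L{e^(-9*t)} = 1/(s + 9).
So (s + 4)Y = 1/(s + 9) + (2).
Solve for Y(s) and write it as one ratio of polynomials.

Y(s) = (2*s + 19)/(s^2 + 13*s + 36)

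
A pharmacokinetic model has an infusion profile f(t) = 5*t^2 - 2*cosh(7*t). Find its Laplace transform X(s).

X(s) = -2*s/(s^2 - 49) + 10/s^3

By linearity of the Laplace transform, transform each term separately.
(-2)·[L{cosh(7t)} = s/(s^2 - 49)]; (5)·[L{t^2} = 2!/s^3 = 2/s^3].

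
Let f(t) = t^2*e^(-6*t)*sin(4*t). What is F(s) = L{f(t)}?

L{sin(4t)} = 4/(s^2 + 16).
Multiplying by e^(-6t) shifts s → s + 6, so L{e^(-6*t)*sin(4*t)} = 4/((s + 6)^2 + 16).
Then apply L{t^2·g(t)} = (-1)^2 d^2/ds^2[G(s)] with G(s) = 4/((s + 6)^2 + 16):
differentiating 2 times and applying the sign gives 8*(3*s^2 + 36*s + 92)/(s^2 + 12*s + 52)^3.

F(s) = 8*(3*s^2 + 36*s + 92)/(s^2 + 12*s + 52)^3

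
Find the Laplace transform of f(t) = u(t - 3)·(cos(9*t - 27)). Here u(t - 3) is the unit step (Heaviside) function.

s*exp(-3*s)/(s^2 + 81)

By the second shifting theorem, L{u(t - c)·g(t - c)} = e^(-cs)·G(s) with c = 3 and G(s) = L{g(t)}.
L{cos(9t)} = s/(s^2 + 81).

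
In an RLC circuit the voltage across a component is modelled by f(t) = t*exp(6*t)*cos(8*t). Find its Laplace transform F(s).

F(s) = (s - 14)*(s + 2)/(s^2 - 12*s + 100)^2

L{cos(8t)} = s/(s^2 + 64).
Multiplying by e^(6t) shifts s → s - 6, so L{exp(6*t)*cos(8*t)} = (s - 6)/((s - 6)^2 + 64).
Then apply L{t·g(t)} = -d/ds[G(s)] with G(s) = (s - 6)/((s - 6)^2 + 64):
differentiating 1 time and applying the sign gives (s - 14)*(s + 2)/(s^2 - 12*s + 100)^2.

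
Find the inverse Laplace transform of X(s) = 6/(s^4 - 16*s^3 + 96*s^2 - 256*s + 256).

t^3*exp(4*t)

Rewrite the denominator: s^4 - 16*s^3 + 96*s^2 - 256*s + 256 = (s - 4)^4.
The form in (s - 4) signals a first-shifting-theorem factor e^(4t).
Since L{t^3} = 3!/s^4 = 6/s^4, the inverse is t^3*exp(4*t).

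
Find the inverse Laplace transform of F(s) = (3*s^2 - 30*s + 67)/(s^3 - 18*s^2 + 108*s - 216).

Factor the denominator: s^3 - 18*s^2 + 108*s - 216 = (s - 6)^3.
Partial fraction decomposition gives [3/(s - 6)] + [6/(s - 6)^2] + [-5/(s - 6)^3].
Invert each term: 3/(s - 6) ↔ 3e^(6t); 6/(s - 6)^2 ↔ 6t·e^(6t); -5/(s - 6)^3 ↔ (-5/2)t^2·e^(6t).

-5*t^2*exp(6*t)/2 + 6*t*exp(6*t) + 3*exp(6*t)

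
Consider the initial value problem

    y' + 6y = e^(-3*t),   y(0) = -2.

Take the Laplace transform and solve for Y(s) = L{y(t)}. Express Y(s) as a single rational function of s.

Y(s) = (-2*s - 5)/(s^2 + 9*s + 18)

Transform both sides with L{·}.
The derivative rules (L{y'} = sY - y(0) = sY - (-2)) turn the left side into (s + 6)Y - (-2).
The right side is L{e^(-3*t)} = 1/(s + 3).
So (s + 6)Y = 1/(s + 3) + (-2).
Solve for Y(s) and write it as one ratio of polynomials.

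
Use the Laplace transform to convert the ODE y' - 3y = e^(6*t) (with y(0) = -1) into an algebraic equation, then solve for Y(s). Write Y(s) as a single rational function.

Apply the Laplace transform to the equation.
The derivative rules (L{y'} = sY - y(0) = sY - (-1)) turn the left side into (s - 3)Y - (-1).
The right side is L{e^(6*t)} = 1/(s - 6).
So (s - 3)Y = 1/(s - 6) + (-1).
Isolate Y and clear denominators.

Y(s) = (-s + 7)/(s^2 - 9*s + 18)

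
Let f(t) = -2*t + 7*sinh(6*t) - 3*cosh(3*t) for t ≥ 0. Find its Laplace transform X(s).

X(s) = -3*s/(s^2 - 9) + 42/(s^2 - 36) - 2/s^2

By linearity of the Laplace transform, transform each term separately.
(-3)·[L{cosh(3t)} = s/(s^2 - 9)]; (7)·[L{sinh(6t)} = 6/(s^2 - 36)]; (-2)·[L{t} = 1!/s^2 = 1/s^2].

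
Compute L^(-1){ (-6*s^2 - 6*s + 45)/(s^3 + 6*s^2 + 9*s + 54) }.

4*sin(3*t) - 3*cos(3*t) - 3*exp(-6*t)

Factor the denominator: s^3 + 6*s^2 + 9*s + 54 = (s + 6)*(s^2 + 9).
Partial fraction decomposition gives [-3/(s + 6)] + [-3*s/(s^2 + 9)] + [12/(s^2 + 9)].
Invert each term: -3/(s + 6) ↔ -3e^(-6t); -3·s/(s^2 + 9) ↔ -3cos(3t); 4·3/(s^2 + 9) ↔ 4sin(3t).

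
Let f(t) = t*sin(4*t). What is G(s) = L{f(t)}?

G(s) = 8*s/(s^2 + 16)^2

L{sin(4t)} = 4/(s^2 + 16).
Then apply L{t·g(t)} = -d/ds[H(s)] with H(s) = 4/(s^2 + 16):
differentiating 1 time and applying the sign gives 8*s/(s^2 + 16)^2.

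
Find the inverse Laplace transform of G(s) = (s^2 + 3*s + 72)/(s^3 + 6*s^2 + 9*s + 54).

Factor the denominator: s^3 + 6*s^2 + 9*s + 54 = (s + 6)*(s^2 + 9).
Partial fraction decomposition gives [2/(s + 6)] + [-s/(s^2 + 9)] + [9/(s^2 + 9)].
Invert each term: 2/(s + 6) ↔ 2e^(-6t); -1·s/(s^2 + 9) ↔ -cos(3t); 3·3/(s^2 + 9) ↔ 3sin(3t).

3*sin(3*t) - cos(3*t) + 2*exp(-6*t)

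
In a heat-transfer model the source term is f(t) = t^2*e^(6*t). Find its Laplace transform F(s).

L{e^(6t)} = 1/(s - 6).
Then apply L{t^2·g(t)} = (-1)^2 d^2/ds^2[G(s)] with G(s) = 1/(s - 6):
differentiating 2 times and applying the sign gives 2/(s - 6)^3.

F(s) = 2/(s - 6)^3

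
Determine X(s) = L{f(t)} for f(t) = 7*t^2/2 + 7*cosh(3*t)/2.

X(s) = 7*s/(2*(s^2 - 9)) + 7/s^3

By linearity of the Laplace transform, transform each term separately.
(7/2)·[L{t^2} = 2!/s^3 = 2/s^3]; (7/2)·[L{cosh(3t)} = s/(s^2 - 9)].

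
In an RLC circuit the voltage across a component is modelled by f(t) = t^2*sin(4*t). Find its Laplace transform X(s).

X(s) = 8*(3*s^2 - 16)/(s^2 + 16)^3

L{sin(4t)} = 4/(s^2 + 16).
Then apply L{t^2·g(t)} = (-1)^2 d^2/ds^2[G(s)] with G(s) = 4/(s^2 + 16):
differentiating 2 times and applying the sign gives 8*(3*s^2 - 16)/(s^2 + 16)^3.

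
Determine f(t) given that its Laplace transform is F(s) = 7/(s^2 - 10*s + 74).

f(t) = exp(5*t)*sin(7*t)

Rewrite the denominator: s^2 - 10*s + 74 = (s - 5)^2 + 49.
The form in (s - 5) signals a first-shifting-theorem factor e^(5t).
Since L{sin(7t)} = 7/(s^2 + 49), the inverse is exp(5*t)*sin(7*t).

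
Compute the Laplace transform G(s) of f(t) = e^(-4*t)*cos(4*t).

G(s) = (s + 4)/((s + 4)^2 + 16)

L{cos(4t)} = s/(s^2 + 16).
By the first shifting theorem, multiplying by e^(-4t) replaces s with s + 4.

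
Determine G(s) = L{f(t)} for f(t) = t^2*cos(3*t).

L{cos(3t)} = s/(s^2 + 9).
Then apply L{t^2·g(t)} = (-1)^2 d^2/ds^2[H(s)] with H(s) = s/(s^2 + 9):
differentiating 2 times and applying the sign gives 2*s*(s^2 - 27)/(s^2 + 9)^3.

G(s) = 2*s*(s^2 - 27)/(s^2 + 9)^3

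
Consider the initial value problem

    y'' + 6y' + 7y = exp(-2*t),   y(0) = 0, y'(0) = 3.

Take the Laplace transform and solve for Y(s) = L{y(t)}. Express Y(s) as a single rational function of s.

Apply the Laplace transform to the equation.
Using L{y''} = s^2 Y - s·y(0) - y'(0) and L{y'} = sY - y(0), with y(0) = 0, y'(0) = 3, the left side becomes (s^2 + 6*s + 7)Y - (3).
The right side is L{exp(-2*t)} = 1/(s + 2).
So (s^2 + 6*s + 7)Y = 1/(s + 2) + (3).
Isolate Y and clear denominators.

Y(s) = (3*s + 7)/(s^3 + 8*s^2 + 19*s + 14)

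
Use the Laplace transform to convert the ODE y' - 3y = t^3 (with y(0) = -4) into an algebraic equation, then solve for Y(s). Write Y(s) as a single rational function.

Y(s) = (-4*s^4 + 6)/(s^5 - 3*s^4)

Laplace-transform each side.
The derivative rules (L{y'} = sY - y(0) = sY - (-4)) turn the left side into (s - 3)Y - (-4).
The right side is L{t^3} = 6/s^4.
So (s - 3)Y = 6/s^4 + (-4).
Divide through and combine into a single rational function.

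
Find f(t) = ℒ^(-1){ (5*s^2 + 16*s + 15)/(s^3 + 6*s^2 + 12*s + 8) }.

Factor the denominator: s^3 + 6*s^2 + 12*s + 8 = (s + 2)^3.
Partial fraction decomposition gives [5/(s + 2)] + [-4/(s + 2)^2] + [3/(s + 2)^3].
Invert each term: 5/(s + 2) ↔ 5e^(-2t); -4/(s + 2)^2 ↔ -4t·e^(-2t); 3/(s + 2)^3 ↔ (3/2)t^2·e^(-2t).

f(t) = 3*t^2*exp(-2*t)/2 - 4*t*exp(-2*t) + 5*exp(-2*t)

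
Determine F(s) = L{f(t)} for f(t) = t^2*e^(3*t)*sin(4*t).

F(s) = 8*(3*s^2 - 18*s + 11)/(s^2 - 6*s + 25)^3

L{sin(4t)} = 4/(s^2 + 16).
Multiplying by e^(3t) shifts s → s - 3, so L{e^(3*t)*sin(4*t)} = 4/((s - 3)^2 + 16).
Then apply L{t^2·g(t)} = (-1)^2 d^2/ds^2[G(s)] with G(s) = 4/((s - 3)^2 + 16):
differentiating 2 times and applying the sign gives 8*(3*s^2 - 18*s + 11)/(s^2 - 6*s + 25)^3.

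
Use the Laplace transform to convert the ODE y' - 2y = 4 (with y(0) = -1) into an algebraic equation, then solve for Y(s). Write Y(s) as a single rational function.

Transform both sides with L{·}.
Using L{y'} = sY - y(0) = sY - (-1), the left side becomes (s - 2)Y - (-1).
The right side is L{4} = 4/s.
So (s - 2)Y = 4/s + (-1).
Solve for Y(s) and write it as one ratio of polynomials.

Y(s) = (-s + 4)/(s^2 - 2*s)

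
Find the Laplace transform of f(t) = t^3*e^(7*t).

L{t^3} = 3!/s^4 = 6/s^4.
By the first shifting theorem, multiplying by e^(7t) replaces s with s - 7.

6/(s - 7)^4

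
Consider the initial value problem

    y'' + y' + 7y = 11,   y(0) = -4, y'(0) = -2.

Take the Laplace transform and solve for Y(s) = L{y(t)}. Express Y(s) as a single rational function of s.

Y(s) = (-4*s^2 - 6*s + 11)/(s^3 + s^2 + 7*s)

Transform both sides with L{·}.
With L{y''} = s^2 Y - s·y(0) - y'(0) and L{y'} = sY - y(0), with y(0) = -4, y'(0) = -2: the LHS transforms to (s^2 + s + 7)Y - (-4*s - 6).
The right side is L{11} = 11/s.
So (s^2 + s + 7)Y = 11/s + (-4*s - 6).
Isolate Y and clear denominators.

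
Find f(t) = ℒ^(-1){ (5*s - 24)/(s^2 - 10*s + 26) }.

Complete the square in the denominator: s^2 - 10*s + 26 = (s - 5)^2 + 1^2.
Split the numerator to match: 5*s - 24 = 5·(s - 5) + 1·1.
Invert each term: 5·(s - 5)/((s - 5)^2 + 1) ↔ 5e^(5t)cos(t); 1·1/((s - 5)^2 + 1) ↔ e^(5t)sin(t).

f(t) = exp(5*t)*sin(t) + 5*exp(5*t)*cos(t)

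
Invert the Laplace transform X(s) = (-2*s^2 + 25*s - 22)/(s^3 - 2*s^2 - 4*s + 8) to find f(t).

Factor the denominator: s^3 - 2*s^2 - 4*s + 8 = (s - 2)^2*(s + 2).
Partial fraction decomposition gives [3/(s - 2)] + [5/(s - 2)^2] + [-5/(s + 2)].
Invert each term: 3/(s - 2) ↔ 3e^(2t); 5/(s - 2)^2 ↔ 5t·e^(2t); -5/(s + 2) ↔ -5e^(-2t).

f(t) = 5*t*exp(2*t) + 3*exp(2*t) - 5*exp(-2*t)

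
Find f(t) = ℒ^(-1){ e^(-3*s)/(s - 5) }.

f(t) = Heaviside(t - 3)*(exp(5*t - 15))

The factor e^(-3s) signals a time shift by c = 3 (second shifting theorem).
L{e^(5t)} = 1/(s - 5), so L^-1{1/(s - 5)} = e^(5*t).
Hence the inverse is u(t - 3) times that function evaluated at t - 3.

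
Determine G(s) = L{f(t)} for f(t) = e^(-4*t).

L{e^(-4t)} = 1/(s + 4).

G(s) = 1/(s + 4)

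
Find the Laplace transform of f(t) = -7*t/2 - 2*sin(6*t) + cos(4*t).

s/(s^2 + 16) - 12/(s^2 + 36) - 7/(2*s^2)

By linearity of the Laplace transform, transform each term separately.
L{cos(4t)} = s/(s^2 + 16); (-2)·[L{sin(6t)} = 6/(s^2 + 36)]; (-7/2)·[L{t} = 1!/s^2 = 1/s^2].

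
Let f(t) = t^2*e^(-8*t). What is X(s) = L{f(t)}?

X(s) = 2/(s + 8)^3

L{e^(-8t)} = 1/(s + 8).
Then apply L{t^2·g(t)} = (-1)^2 d^2/ds^2[G(s)] with G(s) = 1/(s + 8):
differentiating 2 times and applying the sign gives 2/(s + 8)^3.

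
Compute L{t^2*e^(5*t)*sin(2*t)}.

4*(3*s^2 - 30*s + 71)/(s^2 - 10*s + 29)^3

L{sin(2t)} = 2/(s^2 + 4).
Multiplying by e^(5t) shifts s → s - 5, so L{e^(5*t)*sin(2*t)} = 2/((s - 5)^2 + 4).
Then apply L{t^2·g(t)} = (-1)^2 d^2/ds^2[G(s)] with G(s) = 2/((s - 5)^2 + 4):
differentiating 2 times and applying the sign gives 4*(3*s^2 - 30*s + 71)/(s^2 - 10*s + 29)^3.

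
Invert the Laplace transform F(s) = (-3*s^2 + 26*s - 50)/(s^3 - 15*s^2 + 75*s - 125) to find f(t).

Factor the denominator: s^3 - 15*s^2 + 75*s - 125 = (s - 5)^3.
Partial fraction decomposition gives [-3/(s - 5)] + [-4/(s - 5)^2] + [5/(s - 5)^3].
Invert each term: -3/(s - 5) ↔ -3e^(5t); -4/(s - 5)^2 ↔ -4t·e^(5t); 5/(s - 5)^3 ↔ (5/2)t^2·e^(5t).

f(t) = 5*t^2*exp(5*t)/2 - 4*t*exp(5*t) - 3*exp(5*t)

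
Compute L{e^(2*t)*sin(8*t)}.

8/((s - 2)^2 + 64)

L{sin(8t)} = 8/(s^2 + 64).
By the first shifting theorem, multiplying by e^(2t) replaces s with s - 2.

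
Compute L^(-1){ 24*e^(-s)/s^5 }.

The factor e^(-s) signals a time shift by c = 1 (second shifting theorem).
L{t^4} = 4!/s^5 = 24/s^5, so L^-1{24/s^5} = t^4.
Hence the inverse is u(t - 1) times that function evaluated at t - 1.

Heaviside(t - 1)*((t - 1)^4)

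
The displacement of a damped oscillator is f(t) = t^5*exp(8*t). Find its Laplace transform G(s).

G(s) = 120/(s - 8)^6

L{t^5} = 5!/s^6 = 120/s^6.
By the first shifting theorem, multiplying by e^(8t) replaces s with s - 8.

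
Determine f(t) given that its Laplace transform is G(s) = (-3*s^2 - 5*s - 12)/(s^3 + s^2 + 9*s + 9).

Factor the denominator: s^3 + s^2 + 9*s + 9 = (s + 1)*(s^2 + 9).
Partial fraction decomposition gives [-1/(s + 1)] + [-2*s/(s^2 + 9)] + [-3/(s^2 + 9)].
Invert each term: -1/(s + 1) ↔ -e^(-t); -2·s/(s^2 + 9) ↔ -2cos(3t); -1·3/(s^2 + 9) ↔ -sin(3t).

f(t) = -sin(3*t) - 2*cos(3*t) - exp(-t)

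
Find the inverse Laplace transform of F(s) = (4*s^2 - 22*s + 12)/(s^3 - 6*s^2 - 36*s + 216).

2*t*exp(6*t) + 2*exp(6*t) + 2*exp(-6*t)

Factor the denominator: s^3 - 6*s^2 - 36*s + 216 = (s - 6)^2*(s + 6).
Partial fraction decomposition gives [2/(s - 6)] + [2/(s - 6)^2] + [2/(s + 6)].
Invert each term: 2/(s - 6) ↔ 2e^(6t); 2/(s - 6)^2 ↔ 2t·e^(6t); 2/(s + 6) ↔ 2e^(-6t).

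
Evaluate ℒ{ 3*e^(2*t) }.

L{3} = 3/s.
By the first shifting theorem, multiplying by e^(2t) replaces s with s - 2.

3/(s - 2)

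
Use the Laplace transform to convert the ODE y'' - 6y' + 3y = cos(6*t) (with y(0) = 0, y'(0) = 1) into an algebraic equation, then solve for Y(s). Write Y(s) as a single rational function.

Y(s) = (s^2 + s + 36)/(s^4 - 6*s^3 + 39*s^2 - 216*s + 108)

Transform both sides with L{·}.
With L{y''} = s^2 Y - s·y(0) - y'(0) and L{y'} = sY - y(0), with y(0) = 0, y'(0) = 1: the LHS transforms to (s^2 - 6*s + 3)Y - (1).
The right side is L{cos(6*t)} = s/(s^2 + 36).
So (s^2 - 6*s + 3)Y = s/(s^2 + 36) + (1).
Divide through and combine into a single rational function.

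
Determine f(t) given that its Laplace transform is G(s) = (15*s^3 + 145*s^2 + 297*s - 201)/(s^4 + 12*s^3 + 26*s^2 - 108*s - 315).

Factor the denominator: s^4 + 12*s^3 + 26*s^2 - 108*s - 315 = (s - 3)*(s + 3)*(s + 5)*(s + 7).
Partial fraction decomposition gives [4/(s + 3)] + [2/(s + 5)] + [5/(s - 3)] + [4/(s + 7)].
Invert each term: 4/(s + 3) ↔ 4e^(-3t); 2/(s + 5) ↔ 2e^(-5t); 5/(s - 3) ↔ 5e^(3t); 4/(s + 7) ↔ 4e^(-7t).

f(t) = 5*exp(3*t) + 4*exp(-3*t) + 2*exp(-5*t) + 4*exp(-7*t)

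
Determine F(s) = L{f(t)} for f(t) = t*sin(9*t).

L{sin(9t)} = 9/(s^2 + 81).
Then apply L{t·g(t)} = -d/ds[G(s)] with G(s) = 9/(s^2 + 81):
differentiating 1 time and applying the sign gives 18*s/(s^2 + 81)^2.

F(s) = 18*s/(s^2 + 81)^2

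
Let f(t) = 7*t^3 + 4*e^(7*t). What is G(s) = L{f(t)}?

The transform is linear, so treat each term independently.
(4)·[L{e^(7t)} = 1/(s - 7)]; (7)·[L{t^3} = 3!/s^4 = 6/s^4].

G(s) = 4/(s - 7) + 42/s^4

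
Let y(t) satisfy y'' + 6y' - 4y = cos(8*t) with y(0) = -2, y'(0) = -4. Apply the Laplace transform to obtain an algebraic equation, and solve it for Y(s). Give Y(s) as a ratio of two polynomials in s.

Y(s) = (-2*s^3 - 16*s^2 - 127*s - 1024)/(s^4 + 6*s^3 + 60*s^2 + 384*s - 256)

Apply the Laplace transform to the equation.
The derivative rules (L{y''} = s^2 Y - s·y(0) - y'(0) and L{y'} = sY - y(0), with y(0) = -2, y'(0) = -4) turn the left side into (s^2 + 6*s - 4)Y - (-2*s - 16).
The right side is L{cos(8*t)} = s/(s^2 + 64).
So (s^2 + 6*s - 4)Y = s/(s^2 + 64) + (-2*s - 16).
Isolate Y and clear denominators.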